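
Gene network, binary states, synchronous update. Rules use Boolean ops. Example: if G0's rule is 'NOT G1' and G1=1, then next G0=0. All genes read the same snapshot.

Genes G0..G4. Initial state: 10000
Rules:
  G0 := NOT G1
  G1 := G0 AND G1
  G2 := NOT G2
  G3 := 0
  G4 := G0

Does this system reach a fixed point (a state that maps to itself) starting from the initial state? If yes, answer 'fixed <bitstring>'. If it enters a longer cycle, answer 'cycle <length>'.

Answer: cycle 2

Derivation:
Step 0: 10000
Step 1: G0=NOT G1=NOT 0=1 G1=G0&G1=1&0=0 G2=NOT G2=NOT 0=1 G3=0(const) G4=G0=1 -> 10101
Step 2: G0=NOT G1=NOT 0=1 G1=G0&G1=1&0=0 G2=NOT G2=NOT 1=0 G3=0(const) G4=G0=1 -> 10001
Step 3: G0=NOT G1=NOT 0=1 G1=G0&G1=1&0=0 G2=NOT G2=NOT 0=1 G3=0(const) G4=G0=1 -> 10101
Cycle of length 2 starting at step 1 -> no fixed point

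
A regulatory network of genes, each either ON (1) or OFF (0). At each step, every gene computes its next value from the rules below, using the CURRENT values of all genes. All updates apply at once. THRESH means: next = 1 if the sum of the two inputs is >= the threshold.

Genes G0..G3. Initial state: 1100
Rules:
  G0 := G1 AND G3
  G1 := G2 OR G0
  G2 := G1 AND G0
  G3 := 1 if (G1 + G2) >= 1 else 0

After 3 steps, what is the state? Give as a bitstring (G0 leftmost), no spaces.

Step 1: G0=G1&G3=1&0=0 G1=G2|G0=0|1=1 G2=G1&G0=1&1=1 G3=(1+0>=1)=1 -> 0111
Step 2: G0=G1&G3=1&1=1 G1=G2|G0=1|0=1 G2=G1&G0=1&0=0 G3=(1+1>=1)=1 -> 1101
Step 3: G0=G1&G3=1&1=1 G1=G2|G0=0|1=1 G2=G1&G0=1&1=1 G3=(1+0>=1)=1 -> 1111

1111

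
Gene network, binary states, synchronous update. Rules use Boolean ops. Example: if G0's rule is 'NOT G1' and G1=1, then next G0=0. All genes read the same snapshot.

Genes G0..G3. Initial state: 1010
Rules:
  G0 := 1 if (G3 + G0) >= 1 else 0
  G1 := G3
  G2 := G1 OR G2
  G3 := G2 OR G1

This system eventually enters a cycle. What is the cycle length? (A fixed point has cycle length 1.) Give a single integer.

Step 0: 1010
Step 1: G0=(0+1>=1)=1 G1=G3=0 G2=G1|G2=0|1=1 G3=G2|G1=1|0=1 -> 1011
Step 2: G0=(1+1>=1)=1 G1=G3=1 G2=G1|G2=0|1=1 G3=G2|G1=1|0=1 -> 1111
Step 3: G0=(1+1>=1)=1 G1=G3=1 G2=G1|G2=1|1=1 G3=G2|G1=1|1=1 -> 1111
State from step 3 equals state from step 2 -> cycle length 1

Answer: 1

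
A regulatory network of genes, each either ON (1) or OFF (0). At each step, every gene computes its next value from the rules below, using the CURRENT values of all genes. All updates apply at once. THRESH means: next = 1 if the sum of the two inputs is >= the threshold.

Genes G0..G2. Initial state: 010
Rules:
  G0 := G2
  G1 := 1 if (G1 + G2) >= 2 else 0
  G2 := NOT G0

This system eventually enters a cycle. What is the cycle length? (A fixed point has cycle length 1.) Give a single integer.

Step 0: 010
Step 1: G0=G2=0 G1=(1+0>=2)=0 G2=NOT G0=NOT 0=1 -> 001
Step 2: G0=G2=1 G1=(0+1>=2)=0 G2=NOT G0=NOT 0=1 -> 101
Step 3: G0=G2=1 G1=(0+1>=2)=0 G2=NOT G0=NOT 1=0 -> 100
Step 4: G0=G2=0 G1=(0+0>=2)=0 G2=NOT G0=NOT 1=0 -> 000
Step 5: G0=G2=0 G1=(0+0>=2)=0 G2=NOT G0=NOT 0=1 -> 001
State from step 5 equals state from step 1 -> cycle length 4

Answer: 4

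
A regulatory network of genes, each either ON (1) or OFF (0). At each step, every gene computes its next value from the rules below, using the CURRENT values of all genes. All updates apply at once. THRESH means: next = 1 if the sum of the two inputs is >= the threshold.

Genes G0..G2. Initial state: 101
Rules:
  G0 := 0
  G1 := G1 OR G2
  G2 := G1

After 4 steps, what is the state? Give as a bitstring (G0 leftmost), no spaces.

Step 1: G0=0(const) G1=G1|G2=0|1=1 G2=G1=0 -> 010
Step 2: G0=0(const) G1=G1|G2=1|0=1 G2=G1=1 -> 011
Step 3: G0=0(const) G1=G1|G2=1|1=1 G2=G1=1 -> 011
Step 4: G0=0(const) G1=G1|G2=1|1=1 G2=G1=1 -> 011

011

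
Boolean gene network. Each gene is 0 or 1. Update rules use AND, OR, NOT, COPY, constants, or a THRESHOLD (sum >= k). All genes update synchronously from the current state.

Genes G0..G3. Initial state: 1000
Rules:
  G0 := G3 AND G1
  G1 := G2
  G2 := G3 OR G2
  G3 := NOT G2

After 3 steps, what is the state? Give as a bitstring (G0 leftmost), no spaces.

Step 1: G0=G3&G1=0&0=0 G1=G2=0 G2=G3|G2=0|0=0 G3=NOT G2=NOT 0=1 -> 0001
Step 2: G0=G3&G1=1&0=0 G1=G2=0 G2=G3|G2=1|0=1 G3=NOT G2=NOT 0=1 -> 0011
Step 3: G0=G3&G1=1&0=0 G1=G2=1 G2=G3|G2=1|1=1 G3=NOT G2=NOT 1=0 -> 0110

0110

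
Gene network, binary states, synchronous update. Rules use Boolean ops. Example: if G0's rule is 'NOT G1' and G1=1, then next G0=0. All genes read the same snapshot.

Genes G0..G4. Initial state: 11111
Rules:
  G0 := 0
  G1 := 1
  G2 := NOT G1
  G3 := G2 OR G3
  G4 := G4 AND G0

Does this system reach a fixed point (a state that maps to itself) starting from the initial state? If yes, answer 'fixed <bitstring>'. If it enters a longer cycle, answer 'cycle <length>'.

Step 0: 11111
Step 1: G0=0(const) G1=1(const) G2=NOT G1=NOT 1=0 G3=G2|G3=1|1=1 G4=G4&G0=1&1=1 -> 01011
Step 2: G0=0(const) G1=1(const) G2=NOT G1=NOT 1=0 G3=G2|G3=0|1=1 G4=G4&G0=1&0=0 -> 01010
Step 3: G0=0(const) G1=1(const) G2=NOT G1=NOT 1=0 G3=G2|G3=0|1=1 G4=G4&G0=0&0=0 -> 01010
Fixed point reached at step 2: 01010

Answer: fixed 01010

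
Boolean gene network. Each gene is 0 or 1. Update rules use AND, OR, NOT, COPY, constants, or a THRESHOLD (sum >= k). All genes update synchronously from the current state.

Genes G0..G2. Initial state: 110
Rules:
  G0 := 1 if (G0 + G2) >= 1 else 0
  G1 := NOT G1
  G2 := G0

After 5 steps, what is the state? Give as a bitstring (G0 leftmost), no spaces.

Step 1: G0=(1+0>=1)=1 G1=NOT G1=NOT 1=0 G2=G0=1 -> 101
Step 2: G0=(1+1>=1)=1 G1=NOT G1=NOT 0=1 G2=G0=1 -> 111
Step 3: G0=(1+1>=1)=1 G1=NOT G1=NOT 1=0 G2=G0=1 -> 101
Step 4: G0=(1+1>=1)=1 G1=NOT G1=NOT 0=1 G2=G0=1 -> 111
Step 5: G0=(1+1>=1)=1 G1=NOT G1=NOT 1=0 G2=G0=1 -> 101

101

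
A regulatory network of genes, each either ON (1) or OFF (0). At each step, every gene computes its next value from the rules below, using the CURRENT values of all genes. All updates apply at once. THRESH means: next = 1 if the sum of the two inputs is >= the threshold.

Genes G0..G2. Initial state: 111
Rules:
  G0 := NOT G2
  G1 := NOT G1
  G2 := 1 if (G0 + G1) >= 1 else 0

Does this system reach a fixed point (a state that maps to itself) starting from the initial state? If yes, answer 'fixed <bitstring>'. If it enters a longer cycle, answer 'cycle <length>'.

Step 0: 111
Step 1: G0=NOT G2=NOT 1=0 G1=NOT G1=NOT 1=0 G2=(1+1>=1)=1 -> 001
Step 2: G0=NOT G2=NOT 1=0 G1=NOT G1=NOT 0=1 G2=(0+0>=1)=0 -> 010
Step 3: G0=NOT G2=NOT 0=1 G1=NOT G1=NOT 1=0 G2=(0+1>=1)=1 -> 101
Step 4: G0=NOT G2=NOT 1=0 G1=NOT G1=NOT 0=1 G2=(1+0>=1)=1 -> 011
Step 5: G0=NOT G2=NOT 1=0 G1=NOT G1=NOT 1=0 G2=(0+1>=1)=1 -> 001
Cycle of length 4 starting at step 1 -> no fixed point

Answer: cycle 4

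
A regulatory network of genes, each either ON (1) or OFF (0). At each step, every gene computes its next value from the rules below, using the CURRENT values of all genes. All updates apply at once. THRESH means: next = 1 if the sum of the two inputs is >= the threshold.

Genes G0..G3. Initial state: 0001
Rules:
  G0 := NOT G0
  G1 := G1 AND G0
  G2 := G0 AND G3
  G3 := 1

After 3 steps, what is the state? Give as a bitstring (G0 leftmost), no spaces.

Step 1: G0=NOT G0=NOT 0=1 G1=G1&G0=0&0=0 G2=G0&G3=0&1=0 G3=1(const) -> 1001
Step 2: G0=NOT G0=NOT 1=0 G1=G1&G0=0&1=0 G2=G0&G3=1&1=1 G3=1(const) -> 0011
Step 3: G0=NOT G0=NOT 0=1 G1=G1&G0=0&0=0 G2=G0&G3=0&1=0 G3=1(const) -> 1001

1001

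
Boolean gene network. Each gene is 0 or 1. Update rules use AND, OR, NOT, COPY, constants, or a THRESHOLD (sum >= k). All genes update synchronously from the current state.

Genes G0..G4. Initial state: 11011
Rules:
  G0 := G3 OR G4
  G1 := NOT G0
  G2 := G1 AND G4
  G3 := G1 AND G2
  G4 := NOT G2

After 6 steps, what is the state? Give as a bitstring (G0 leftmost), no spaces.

Step 1: G0=G3|G4=1|1=1 G1=NOT G0=NOT 1=0 G2=G1&G4=1&1=1 G3=G1&G2=1&0=0 G4=NOT G2=NOT 0=1 -> 10101
Step 2: G0=G3|G4=0|1=1 G1=NOT G0=NOT 1=0 G2=G1&G4=0&1=0 G3=G1&G2=0&1=0 G4=NOT G2=NOT 1=0 -> 10000
Step 3: G0=G3|G4=0|0=0 G1=NOT G0=NOT 1=0 G2=G1&G4=0&0=0 G3=G1&G2=0&0=0 G4=NOT G2=NOT 0=1 -> 00001
Step 4: G0=G3|G4=0|1=1 G1=NOT G0=NOT 0=1 G2=G1&G4=0&1=0 G3=G1&G2=0&0=0 G4=NOT G2=NOT 0=1 -> 11001
Step 5: G0=G3|G4=0|1=1 G1=NOT G0=NOT 1=0 G2=G1&G4=1&1=1 G3=G1&G2=1&0=0 G4=NOT G2=NOT 0=1 -> 10101
Step 6: G0=G3|G4=0|1=1 G1=NOT G0=NOT 1=0 G2=G1&G4=0&1=0 G3=G1&G2=0&1=0 G4=NOT G2=NOT 1=0 -> 10000

10000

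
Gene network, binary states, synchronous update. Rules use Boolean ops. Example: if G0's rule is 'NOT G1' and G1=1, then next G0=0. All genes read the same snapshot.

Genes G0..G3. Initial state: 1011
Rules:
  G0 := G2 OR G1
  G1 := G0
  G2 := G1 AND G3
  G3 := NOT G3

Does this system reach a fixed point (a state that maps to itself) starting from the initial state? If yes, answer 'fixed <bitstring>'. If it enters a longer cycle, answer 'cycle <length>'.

Step 0: 1011
Step 1: G0=G2|G1=1|0=1 G1=G0=1 G2=G1&G3=0&1=0 G3=NOT G3=NOT 1=0 -> 1100
Step 2: G0=G2|G1=0|1=1 G1=G0=1 G2=G1&G3=1&0=0 G3=NOT G3=NOT 0=1 -> 1101
Step 3: G0=G2|G1=0|1=1 G1=G0=1 G2=G1&G3=1&1=1 G3=NOT G3=NOT 1=0 -> 1110
Step 4: G0=G2|G1=1|1=1 G1=G0=1 G2=G1&G3=1&0=0 G3=NOT G3=NOT 0=1 -> 1101
Cycle of length 2 starting at step 2 -> no fixed point

Answer: cycle 2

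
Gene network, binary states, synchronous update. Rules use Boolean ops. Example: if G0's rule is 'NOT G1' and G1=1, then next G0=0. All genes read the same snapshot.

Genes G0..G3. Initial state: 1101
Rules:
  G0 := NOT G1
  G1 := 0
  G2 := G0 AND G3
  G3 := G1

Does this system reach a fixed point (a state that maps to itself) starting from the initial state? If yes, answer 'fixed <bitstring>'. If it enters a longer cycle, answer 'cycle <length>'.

Step 0: 1101
Step 1: G0=NOT G1=NOT 1=0 G1=0(const) G2=G0&G3=1&1=1 G3=G1=1 -> 0011
Step 2: G0=NOT G1=NOT 0=1 G1=0(const) G2=G0&G3=0&1=0 G3=G1=0 -> 1000
Step 3: G0=NOT G1=NOT 0=1 G1=0(const) G2=G0&G3=1&0=0 G3=G1=0 -> 1000
Fixed point reached at step 2: 1000

Answer: fixed 1000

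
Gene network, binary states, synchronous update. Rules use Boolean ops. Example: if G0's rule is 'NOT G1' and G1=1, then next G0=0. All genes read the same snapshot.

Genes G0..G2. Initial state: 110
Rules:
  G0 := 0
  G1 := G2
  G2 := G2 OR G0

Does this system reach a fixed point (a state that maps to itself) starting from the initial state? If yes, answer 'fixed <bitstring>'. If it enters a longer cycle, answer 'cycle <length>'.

Answer: fixed 011

Derivation:
Step 0: 110
Step 1: G0=0(const) G1=G2=0 G2=G2|G0=0|1=1 -> 001
Step 2: G0=0(const) G1=G2=1 G2=G2|G0=1|0=1 -> 011
Step 3: G0=0(const) G1=G2=1 G2=G2|G0=1|0=1 -> 011
Fixed point reached at step 2: 011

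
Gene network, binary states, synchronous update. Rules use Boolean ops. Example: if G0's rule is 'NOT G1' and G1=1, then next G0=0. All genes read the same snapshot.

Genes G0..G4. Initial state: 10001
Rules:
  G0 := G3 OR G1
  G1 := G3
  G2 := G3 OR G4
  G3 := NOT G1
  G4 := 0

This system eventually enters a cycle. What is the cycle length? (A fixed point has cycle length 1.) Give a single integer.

Step 0: 10001
Step 1: G0=G3|G1=0|0=0 G1=G3=0 G2=G3|G4=0|1=1 G3=NOT G1=NOT 0=1 G4=0(const) -> 00110
Step 2: G0=G3|G1=1|0=1 G1=G3=1 G2=G3|G4=1|0=1 G3=NOT G1=NOT 0=1 G4=0(const) -> 11110
Step 3: G0=G3|G1=1|1=1 G1=G3=1 G2=G3|G4=1|0=1 G3=NOT G1=NOT 1=0 G4=0(const) -> 11100
Step 4: G0=G3|G1=0|1=1 G1=G3=0 G2=G3|G4=0|0=0 G3=NOT G1=NOT 1=0 G4=0(const) -> 10000
Step 5: G0=G3|G1=0|0=0 G1=G3=0 G2=G3|G4=0|0=0 G3=NOT G1=NOT 0=1 G4=0(const) -> 00010
Step 6: G0=G3|G1=1|0=1 G1=G3=1 G2=G3|G4=1|0=1 G3=NOT G1=NOT 0=1 G4=0(const) -> 11110
State from step 6 equals state from step 2 -> cycle length 4

Answer: 4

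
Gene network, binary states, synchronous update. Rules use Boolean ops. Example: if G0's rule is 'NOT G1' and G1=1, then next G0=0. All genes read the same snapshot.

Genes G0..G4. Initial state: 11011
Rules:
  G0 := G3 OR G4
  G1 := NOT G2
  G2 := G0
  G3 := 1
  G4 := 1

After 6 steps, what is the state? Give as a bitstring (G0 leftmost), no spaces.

Step 1: G0=G3|G4=1|1=1 G1=NOT G2=NOT 0=1 G2=G0=1 G3=1(const) G4=1(const) -> 11111
Step 2: G0=G3|G4=1|1=1 G1=NOT G2=NOT 1=0 G2=G0=1 G3=1(const) G4=1(const) -> 10111
Step 3: G0=G3|G4=1|1=1 G1=NOT G2=NOT 1=0 G2=G0=1 G3=1(const) G4=1(const) -> 10111
Step 4: G0=G3|G4=1|1=1 G1=NOT G2=NOT 1=0 G2=G0=1 G3=1(const) G4=1(const) -> 10111
Step 5: G0=G3|G4=1|1=1 G1=NOT G2=NOT 1=0 G2=G0=1 G3=1(const) G4=1(const) -> 10111
Step 6: G0=G3|G4=1|1=1 G1=NOT G2=NOT 1=0 G2=G0=1 G3=1(const) G4=1(const) -> 10111

10111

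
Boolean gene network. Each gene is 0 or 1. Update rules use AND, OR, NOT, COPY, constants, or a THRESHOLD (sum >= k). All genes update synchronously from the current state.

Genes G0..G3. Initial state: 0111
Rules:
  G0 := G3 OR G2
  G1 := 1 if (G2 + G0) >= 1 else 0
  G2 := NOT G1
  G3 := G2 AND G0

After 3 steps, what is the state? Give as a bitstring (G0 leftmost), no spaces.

Step 1: G0=G3|G2=1|1=1 G1=(1+0>=1)=1 G2=NOT G1=NOT 1=0 G3=G2&G0=1&0=0 -> 1100
Step 2: G0=G3|G2=0|0=0 G1=(0+1>=1)=1 G2=NOT G1=NOT 1=0 G3=G2&G0=0&1=0 -> 0100
Step 3: G0=G3|G2=0|0=0 G1=(0+0>=1)=0 G2=NOT G1=NOT 1=0 G3=G2&G0=0&0=0 -> 0000

0000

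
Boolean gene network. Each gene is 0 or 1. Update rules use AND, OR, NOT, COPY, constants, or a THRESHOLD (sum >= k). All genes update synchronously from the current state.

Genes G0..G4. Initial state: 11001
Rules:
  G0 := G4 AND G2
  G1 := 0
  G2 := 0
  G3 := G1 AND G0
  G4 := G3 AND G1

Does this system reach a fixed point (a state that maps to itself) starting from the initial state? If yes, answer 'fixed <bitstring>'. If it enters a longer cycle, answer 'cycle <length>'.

Step 0: 11001
Step 1: G0=G4&G2=1&0=0 G1=0(const) G2=0(const) G3=G1&G0=1&1=1 G4=G3&G1=0&1=0 -> 00010
Step 2: G0=G4&G2=0&0=0 G1=0(const) G2=0(const) G3=G1&G0=0&0=0 G4=G3&G1=1&0=0 -> 00000
Step 3: G0=G4&G2=0&0=0 G1=0(const) G2=0(const) G3=G1&G0=0&0=0 G4=G3&G1=0&0=0 -> 00000
Fixed point reached at step 2: 00000

Answer: fixed 00000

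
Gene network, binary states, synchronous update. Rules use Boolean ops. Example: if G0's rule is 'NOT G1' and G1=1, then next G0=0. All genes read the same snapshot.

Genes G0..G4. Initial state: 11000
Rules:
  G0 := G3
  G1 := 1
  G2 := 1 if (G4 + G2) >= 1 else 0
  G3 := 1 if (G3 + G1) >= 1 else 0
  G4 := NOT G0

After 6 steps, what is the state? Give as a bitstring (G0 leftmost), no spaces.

Step 1: G0=G3=0 G1=1(const) G2=(0+0>=1)=0 G3=(0+1>=1)=1 G4=NOT G0=NOT 1=0 -> 01010
Step 2: G0=G3=1 G1=1(const) G2=(0+0>=1)=0 G3=(1+1>=1)=1 G4=NOT G0=NOT 0=1 -> 11011
Step 3: G0=G3=1 G1=1(const) G2=(1+0>=1)=1 G3=(1+1>=1)=1 G4=NOT G0=NOT 1=0 -> 11110
Step 4: G0=G3=1 G1=1(const) G2=(0+1>=1)=1 G3=(1+1>=1)=1 G4=NOT G0=NOT 1=0 -> 11110
Step 5: G0=G3=1 G1=1(const) G2=(0+1>=1)=1 G3=(1+1>=1)=1 G4=NOT G0=NOT 1=0 -> 11110
Step 6: G0=G3=1 G1=1(const) G2=(0+1>=1)=1 G3=(1+1>=1)=1 G4=NOT G0=NOT 1=0 -> 11110

11110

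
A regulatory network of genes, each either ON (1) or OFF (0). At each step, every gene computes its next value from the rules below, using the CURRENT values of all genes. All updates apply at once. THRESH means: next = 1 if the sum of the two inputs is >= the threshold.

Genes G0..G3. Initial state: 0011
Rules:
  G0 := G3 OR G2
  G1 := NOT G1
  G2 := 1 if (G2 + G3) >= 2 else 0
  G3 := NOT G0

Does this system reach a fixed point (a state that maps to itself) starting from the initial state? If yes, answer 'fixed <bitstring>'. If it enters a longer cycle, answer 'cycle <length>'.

Step 0: 0011
Step 1: G0=G3|G2=1|1=1 G1=NOT G1=NOT 0=1 G2=(1+1>=2)=1 G3=NOT G0=NOT 0=1 -> 1111
Step 2: G0=G3|G2=1|1=1 G1=NOT G1=NOT 1=0 G2=(1+1>=2)=1 G3=NOT G0=NOT 1=0 -> 1010
Step 3: G0=G3|G2=0|1=1 G1=NOT G1=NOT 0=1 G2=(1+0>=2)=0 G3=NOT G0=NOT 1=0 -> 1100
Step 4: G0=G3|G2=0|0=0 G1=NOT G1=NOT 1=0 G2=(0+0>=2)=0 G3=NOT G0=NOT 1=0 -> 0000
Step 5: G0=G3|G2=0|0=0 G1=NOT G1=NOT 0=1 G2=(0+0>=2)=0 G3=NOT G0=NOT 0=1 -> 0101
Step 6: G0=G3|G2=1|0=1 G1=NOT G1=NOT 1=0 G2=(0+1>=2)=0 G3=NOT G0=NOT 0=1 -> 1001
Step 7: G0=G3|G2=1|0=1 G1=NOT G1=NOT 0=1 G2=(0+1>=2)=0 G3=NOT G0=NOT 1=0 -> 1100
Cycle of length 4 starting at step 3 -> no fixed point

Answer: cycle 4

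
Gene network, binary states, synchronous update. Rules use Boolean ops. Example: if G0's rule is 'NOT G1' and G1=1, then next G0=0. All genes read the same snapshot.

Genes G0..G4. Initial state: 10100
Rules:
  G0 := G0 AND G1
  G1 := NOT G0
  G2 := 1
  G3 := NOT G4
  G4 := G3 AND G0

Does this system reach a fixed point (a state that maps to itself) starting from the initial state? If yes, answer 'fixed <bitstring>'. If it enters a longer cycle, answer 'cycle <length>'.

Answer: fixed 01110

Derivation:
Step 0: 10100
Step 1: G0=G0&G1=1&0=0 G1=NOT G0=NOT 1=0 G2=1(const) G3=NOT G4=NOT 0=1 G4=G3&G0=0&1=0 -> 00110
Step 2: G0=G0&G1=0&0=0 G1=NOT G0=NOT 0=1 G2=1(const) G3=NOT G4=NOT 0=1 G4=G3&G0=1&0=0 -> 01110
Step 3: G0=G0&G1=0&1=0 G1=NOT G0=NOT 0=1 G2=1(const) G3=NOT G4=NOT 0=1 G4=G3&G0=1&0=0 -> 01110
Fixed point reached at step 2: 01110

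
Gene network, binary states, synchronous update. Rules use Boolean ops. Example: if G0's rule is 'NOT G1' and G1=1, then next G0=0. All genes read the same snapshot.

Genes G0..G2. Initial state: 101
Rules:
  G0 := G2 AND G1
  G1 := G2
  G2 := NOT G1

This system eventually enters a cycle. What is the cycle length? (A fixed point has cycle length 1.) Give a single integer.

Answer: 4

Derivation:
Step 0: 101
Step 1: G0=G2&G1=1&0=0 G1=G2=1 G2=NOT G1=NOT 0=1 -> 011
Step 2: G0=G2&G1=1&1=1 G1=G2=1 G2=NOT G1=NOT 1=0 -> 110
Step 3: G0=G2&G1=0&1=0 G1=G2=0 G2=NOT G1=NOT 1=0 -> 000
Step 4: G0=G2&G1=0&0=0 G1=G2=0 G2=NOT G1=NOT 0=1 -> 001
Step 5: G0=G2&G1=1&0=0 G1=G2=1 G2=NOT G1=NOT 0=1 -> 011
State from step 5 equals state from step 1 -> cycle length 4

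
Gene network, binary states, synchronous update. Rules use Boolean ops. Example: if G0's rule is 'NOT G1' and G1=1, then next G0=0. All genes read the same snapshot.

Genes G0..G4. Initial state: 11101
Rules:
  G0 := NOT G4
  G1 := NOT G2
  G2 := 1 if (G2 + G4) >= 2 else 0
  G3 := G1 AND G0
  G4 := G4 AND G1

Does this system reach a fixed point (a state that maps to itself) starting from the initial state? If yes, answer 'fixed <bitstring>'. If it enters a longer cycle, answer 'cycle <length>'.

Step 0: 11101
Step 1: G0=NOT G4=NOT 1=0 G1=NOT G2=NOT 1=0 G2=(1+1>=2)=1 G3=G1&G0=1&1=1 G4=G4&G1=1&1=1 -> 00111
Step 2: G0=NOT G4=NOT 1=0 G1=NOT G2=NOT 1=0 G2=(1+1>=2)=1 G3=G1&G0=0&0=0 G4=G4&G1=1&0=0 -> 00100
Step 3: G0=NOT G4=NOT 0=1 G1=NOT G2=NOT 1=0 G2=(1+0>=2)=0 G3=G1&G0=0&0=0 G4=G4&G1=0&0=0 -> 10000
Step 4: G0=NOT G4=NOT 0=1 G1=NOT G2=NOT 0=1 G2=(0+0>=2)=0 G3=G1&G0=0&1=0 G4=G4&G1=0&0=0 -> 11000
Step 5: G0=NOT G4=NOT 0=1 G1=NOT G2=NOT 0=1 G2=(0+0>=2)=0 G3=G1&G0=1&1=1 G4=G4&G1=0&1=0 -> 11010
Step 6: G0=NOT G4=NOT 0=1 G1=NOT G2=NOT 0=1 G2=(0+0>=2)=0 G3=G1&G0=1&1=1 G4=G4&G1=0&1=0 -> 11010
Fixed point reached at step 5: 11010

Answer: fixed 11010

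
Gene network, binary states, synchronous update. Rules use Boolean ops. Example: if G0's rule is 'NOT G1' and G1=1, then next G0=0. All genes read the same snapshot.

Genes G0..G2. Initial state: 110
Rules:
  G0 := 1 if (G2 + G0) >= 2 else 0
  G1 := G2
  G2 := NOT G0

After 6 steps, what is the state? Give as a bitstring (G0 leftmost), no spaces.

Step 1: G0=(0+1>=2)=0 G1=G2=0 G2=NOT G0=NOT 1=0 -> 000
Step 2: G0=(0+0>=2)=0 G1=G2=0 G2=NOT G0=NOT 0=1 -> 001
Step 3: G0=(1+0>=2)=0 G1=G2=1 G2=NOT G0=NOT 0=1 -> 011
Step 4: G0=(1+0>=2)=0 G1=G2=1 G2=NOT G0=NOT 0=1 -> 011
Step 5: G0=(1+0>=2)=0 G1=G2=1 G2=NOT G0=NOT 0=1 -> 011
Step 6: G0=(1+0>=2)=0 G1=G2=1 G2=NOT G0=NOT 0=1 -> 011

011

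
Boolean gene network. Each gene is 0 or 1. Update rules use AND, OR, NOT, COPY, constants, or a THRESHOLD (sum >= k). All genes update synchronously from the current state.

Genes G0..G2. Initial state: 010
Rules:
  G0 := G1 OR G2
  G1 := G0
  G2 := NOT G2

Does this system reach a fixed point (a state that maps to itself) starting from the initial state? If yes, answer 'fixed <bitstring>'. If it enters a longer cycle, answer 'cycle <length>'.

Step 0: 010
Step 1: G0=G1|G2=1|0=1 G1=G0=0 G2=NOT G2=NOT 0=1 -> 101
Step 2: G0=G1|G2=0|1=1 G1=G0=1 G2=NOT G2=NOT 1=0 -> 110
Step 3: G0=G1|G2=1|0=1 G1=G0=1 G2=NOT G2=NOT 0=1 -> 111
Step 4: G0=G1|G2=1|1=1 G1=G0=1 G2=NOT G2=NOT 1=0 -> 110
Cycle of length 2 starting at step 2 -> no fixed point

Answer: cycle 2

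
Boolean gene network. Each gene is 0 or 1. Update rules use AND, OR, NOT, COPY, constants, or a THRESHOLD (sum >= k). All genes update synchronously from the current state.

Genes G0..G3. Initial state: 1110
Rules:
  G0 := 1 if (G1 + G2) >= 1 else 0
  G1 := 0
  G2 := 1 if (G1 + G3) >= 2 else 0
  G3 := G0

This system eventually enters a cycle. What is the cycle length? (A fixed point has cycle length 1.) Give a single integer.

Step 0: 1110
Step 1: G0=(1+1>=1)=1 G1=0(const) G2=(1+0>=2)=0 G3=G0=1 -> 1001
Step 2: G0=(0+0>=1)=0 G1=0(const) G2=(0+1>=2)=0 G3=G0=1 -> 0001
Step 3: G0=(0+0>=1)=0 G1=0(const) G2=(0+1>=2)=0 G3=G0=0 -> 0000
Step 4: G0=(0+0>=1)=0 G1=0(const) G2=(0+0>=2)=0 G3=G0=0 -> 0000
State from step 4 equals state from step 3 -> cycle length 1

Answer: 1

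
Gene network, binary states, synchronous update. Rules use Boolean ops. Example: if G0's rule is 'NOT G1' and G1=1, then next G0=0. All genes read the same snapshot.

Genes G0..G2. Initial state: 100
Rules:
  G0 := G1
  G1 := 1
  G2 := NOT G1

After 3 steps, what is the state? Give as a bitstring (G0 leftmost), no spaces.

Step 1: G0=G1=0 G1=1(const) G2=NOT G1=NOT 0=1 -> 011
Step 2: G0=G1=1 G1=1(const) G2=NOT G1=NOT 1=0 -> 110
Step 3: G0=G1=1 G1=1(const) G2=NOT G1=NOT 1=0 -> 110

110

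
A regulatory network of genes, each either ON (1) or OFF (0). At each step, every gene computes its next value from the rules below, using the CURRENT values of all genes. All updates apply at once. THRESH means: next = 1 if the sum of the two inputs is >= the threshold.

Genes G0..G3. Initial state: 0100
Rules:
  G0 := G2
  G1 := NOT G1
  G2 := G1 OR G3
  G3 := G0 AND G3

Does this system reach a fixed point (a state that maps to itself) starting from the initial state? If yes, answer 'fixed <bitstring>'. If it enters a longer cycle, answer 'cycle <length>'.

Answer: cycle 2

Derivation:
Step 0: 0100
Step 1: G0=G2=0 G1=NOT G1=NOT 1=0 G2=G1|G3=1|0=1 G3=G0&G3=0&0=0 -> 0010
Step 2: G0=G2=1 G1=NOT G1=NOT 0=1 G2=G1|G3=0|0=0 G3=G0&G3=0&0=0 -> 1100
Step 3: G0=G2=0 G1=NOT G1=NOT 1=0 G2=G1|G3=1|0=1 G3=G0&G3=1&0=0 -> 0010
Cycle of length 2 starting at step 1 -> no fixed point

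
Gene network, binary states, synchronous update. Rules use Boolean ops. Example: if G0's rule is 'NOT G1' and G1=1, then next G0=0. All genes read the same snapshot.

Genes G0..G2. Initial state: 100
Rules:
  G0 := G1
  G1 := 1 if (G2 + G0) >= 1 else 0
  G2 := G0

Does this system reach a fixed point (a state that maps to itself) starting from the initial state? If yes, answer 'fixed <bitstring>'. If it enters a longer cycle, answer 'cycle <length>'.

Answer: fixed 111

Derivation:
Step 0: 100
Step 1: G0=G1=0 G1=(0+1>=1)=1 G2=G0=1 -> 011
Step 2: G0=G1=1 G1=(1+0>=1)=1 G2=G0=0 -> 110
Step 3: G0=G1=1 G1=(0+1>=1)=1 G2=G0=1 -> 111
Step 4: G0=G1=1 G1=(1+1>=1)=1 G2=G0=1 -> 111
Fixed point reached at step 3: 111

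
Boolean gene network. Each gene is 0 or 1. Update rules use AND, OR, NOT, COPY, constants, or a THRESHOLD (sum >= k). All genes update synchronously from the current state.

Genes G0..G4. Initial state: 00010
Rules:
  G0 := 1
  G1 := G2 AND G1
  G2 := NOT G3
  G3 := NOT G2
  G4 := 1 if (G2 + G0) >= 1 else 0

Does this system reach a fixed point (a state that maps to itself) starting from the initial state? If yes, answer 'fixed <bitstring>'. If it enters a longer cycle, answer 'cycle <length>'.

Step 0: 00010
Step 1: G0=1(const) G1=G2&G1=0&0=0 G2=NOT G3=NOT 1=0 G3=NOT G2=NOT 0=1 G4=(0+0>=1)=0 -> 10010
Step 2: G0=1(const) G1=G2&G1=0&0=0 G2=NOT G3=NOT 1=0 G3=NOT G2=NOT 0=1 G4=(0+1>=1)=1 -> 10011
Step 3: G0=1(const) G1=G2&G1=0&0=0 G2=NOT G3=NOT 1=0 G3=NOT G2=NOT 0=1 G4=(0+1>=1)=1 -> 10011
Fixed point reached at step 2: 10011

Answer: fixed 10011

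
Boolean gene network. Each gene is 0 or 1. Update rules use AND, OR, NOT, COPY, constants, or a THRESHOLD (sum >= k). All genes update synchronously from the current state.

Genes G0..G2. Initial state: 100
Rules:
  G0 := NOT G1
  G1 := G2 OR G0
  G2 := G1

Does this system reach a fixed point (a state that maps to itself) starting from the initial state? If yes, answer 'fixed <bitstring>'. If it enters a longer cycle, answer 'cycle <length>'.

Step 0: 100
Step 1: G0=NOT G1=NOT 0=1 G1=G2|G0=0|1=1 G2=G1=0 -> 110
Step 2: G0=NOT G1=NOT 1=0 G1=G2|G0=0|1=1 G2=G1=1 -> 011
Step 3: G0=NOT G1=NOT 1=0 G1=G2|G0=1|0=1 G2=G1=1 -> 011
Fixed point reached at step 2: 011

Answer: fixed 011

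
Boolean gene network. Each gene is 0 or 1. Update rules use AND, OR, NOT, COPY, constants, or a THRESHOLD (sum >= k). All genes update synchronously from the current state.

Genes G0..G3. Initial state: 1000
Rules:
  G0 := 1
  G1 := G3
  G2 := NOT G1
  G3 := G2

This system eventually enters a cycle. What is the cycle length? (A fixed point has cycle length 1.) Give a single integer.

Step 0: 1000
Step 1: G0=1(const) G1=G3=0 G2=NOT G1=NOT 0=1 G3=G2=0 -> 1010
Step 2: G0=1(const) G1=G3=0 G2=NOT G1=NOT 0=1 G3=G2=1 -> 1011
Step 3: G0=1(const) G1=G3=1 G2=NOT G1=NOT 0=1 G3=G2=1 -> 1111
Step 4: G0=1(const) G1=G3=1 G2=NOT G1=NOT 1=0 G3=G2=1 -> 1101
Step 5: G0=1(const) G1=G3=1 G2=NOT G1=NOT 1=0 G3=G2=0 -> 1100
Step 6: G0=1(const) G1=G3=0 G2=NOT G1=NOT 1=0 G3=G2=0 -> 1000
State from step 6 equals state from step 0 -> cycle length 6

Answer: 6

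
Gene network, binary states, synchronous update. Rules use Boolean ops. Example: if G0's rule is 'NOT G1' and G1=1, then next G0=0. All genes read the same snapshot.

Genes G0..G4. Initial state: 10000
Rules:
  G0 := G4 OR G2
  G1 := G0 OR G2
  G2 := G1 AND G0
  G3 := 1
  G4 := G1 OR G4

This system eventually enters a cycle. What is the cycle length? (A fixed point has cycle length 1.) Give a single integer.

Step 0: 10000
Step 1: G0=G4|G2=0|0=0 G1=G0|G2=1|0=1 G2=G1&G0=0&1=0 G3=1(const) G4=G1|G4=0|0=0 -> 01010
Step 2: G0=G4|G2=0|0=0 G1=G0|G2=0|0=0 G2=G1&G0=1&0=0 G3=1(const) G4=G1|G4=1|0=1 -> 00011
Step 3: G0=G4|G2=1|0=1 G1=G0|G2=0|0=0 G2=G1&G0=0&0=0 G3=1(const) G4=G1|G4=0|1=1 -> 10011
Step 4: G0=G4|G2=1|0=1 G1=G0|G2=1|0=1 G2=G1&G0=0&1=0 G3=1(const) G4=G1|G4=0|1=1 -> 11011
Step 5: G0=G4|G2=1|0=1 G1=G0|G2=1|0=1 G2=G1&G0=1&1=1 G3=1(const) G4=G1|G4=1|1=1 -> 11111
Step 6: G0=G4|G2=1|1=1 G1=G0|G2=1|1=1 G2=G1&G0=1&1=1 G3=1(const) G4=G1|G4=1|1=1 -> 11111
State from step 6 equals state from step 5 -> cycle length 1

Answer: 1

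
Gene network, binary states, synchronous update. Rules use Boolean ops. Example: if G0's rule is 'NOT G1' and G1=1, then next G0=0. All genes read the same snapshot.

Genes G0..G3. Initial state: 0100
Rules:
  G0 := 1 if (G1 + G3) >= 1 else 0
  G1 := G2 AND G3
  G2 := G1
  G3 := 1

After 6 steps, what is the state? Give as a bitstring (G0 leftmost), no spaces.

Step 1: G0=(1+0>=1)=1 G1=G2&G3=0&0=0 G2=G1=1 G3=1(const) -> 1011
Step 2: G0=(0+1>=1)=1 G1=G2&G3=1&1=1 G2=G1=0 G3=1(const) -> 1101
Step 3: G0=(1+1>=1)=1 G1=G2&G3=0&1=0 G2=G1=1 G3=1(const) -> 1011
Step 4: G0=(0+1>=1)=1 G1=G2&G3=1&1=1 G2=G1=0 G3=1(const) -> 1101
Step 5: G0=(1+1>=1)=1 G1=G2&G3=0&1=0 G2=G1=1 G3=1(const) -> 1011
Step 6: G0=(0+1>=1)=1 G1=G2&G3=1&1=1 G2=G1=0 G3=1(const) -> 1101

1101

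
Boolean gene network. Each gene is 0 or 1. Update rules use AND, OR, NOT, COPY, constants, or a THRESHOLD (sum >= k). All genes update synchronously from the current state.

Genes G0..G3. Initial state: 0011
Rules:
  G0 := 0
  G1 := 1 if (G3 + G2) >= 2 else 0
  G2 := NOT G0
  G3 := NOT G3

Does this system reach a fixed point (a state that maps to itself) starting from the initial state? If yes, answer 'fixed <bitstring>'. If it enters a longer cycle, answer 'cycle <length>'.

Step 0: 0011
Step 1: G0=0(const) G1=(1+1>=2)=1 G2=NOT G0=NOT 0=1 G3=NOT G3=NOT 1=0 -> 0110
Step 2: G0=0(const) G1=(0+1>=2)=0 G2=NOT G0=NOT 0=1 G3=NOT G3=NOT 0=1 -> 0011
Cycle of length 2 starting at step 0 -> no fixed point

Answer: cycle 2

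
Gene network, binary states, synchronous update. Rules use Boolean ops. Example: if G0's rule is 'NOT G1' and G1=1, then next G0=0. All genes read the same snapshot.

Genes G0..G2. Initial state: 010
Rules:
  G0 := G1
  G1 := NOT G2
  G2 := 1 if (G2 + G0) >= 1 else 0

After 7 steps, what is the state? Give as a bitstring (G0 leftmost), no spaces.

Step 1: G0=G1=1 G1=NOT G2=NOT 0=1 G2=(0+0>=1)=0 -> 110
Step 2: G0=G1=1 G1=NOT G2=NOT 0=1 G2=(0+1>=1)=1 -> 111
Step 3: G0=G1=1 G1=NOT G2=NOT 1=0 G2=(1+1>=1)=1 -> 101
Step 4: G0=G1=0 G1=NOT G2=NOT 1=0 G2=(1+1>=1)=1 -> 001
Step 5: G0=G1=0 G1=NOT G2=NOT 1=0 G2=(1+0>=1)=1 -> 001
Step 6: G0=G1=0 G1=NOT G2=NOT 1=0 G2=(1+0>=1)=1 -> 001
Step 7: G0=G1=0 G1=NOT G2=NOT 1=0 G2=(1+0>=1)=1 -> 001

001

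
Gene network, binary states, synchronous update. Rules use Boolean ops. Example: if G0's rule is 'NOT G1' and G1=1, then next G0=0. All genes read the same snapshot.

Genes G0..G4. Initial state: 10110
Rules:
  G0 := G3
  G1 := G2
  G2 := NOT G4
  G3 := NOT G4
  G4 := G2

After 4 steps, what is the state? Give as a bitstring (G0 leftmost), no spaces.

Step 1: G0=G3=1 G1=G2=1 G2=NOT G4=NOT 0=1 G3=NOT G4=NOT 0=1 G4=G2=1 -> 11111
Step 2: G0=G3=1 G1=G2=1 G2=NOT G4=NOT 1=0 G3=NOT G4=NOT 1=0 G4=G2=1 -> 11001
Step 3: G0=G3=0 G1=G2=0 G2=NOT G4=NOT 1=0 G3=NOT G4=NOT 1=0 G4=G2=0 -> 00000
Step 4: G0=G3=0 G1=G2=0 G2=NOT G4=NOT 0=1 G3=NOT G4=NOT 0=1 G4=G2=0 -> 00110

00110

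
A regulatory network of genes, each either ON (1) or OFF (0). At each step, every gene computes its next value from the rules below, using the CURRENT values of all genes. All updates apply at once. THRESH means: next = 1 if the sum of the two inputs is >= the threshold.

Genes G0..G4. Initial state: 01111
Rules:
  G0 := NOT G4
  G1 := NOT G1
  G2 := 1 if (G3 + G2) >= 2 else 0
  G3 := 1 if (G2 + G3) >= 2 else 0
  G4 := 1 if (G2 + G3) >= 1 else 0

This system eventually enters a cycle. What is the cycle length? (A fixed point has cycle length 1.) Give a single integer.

Answer: 2

Derivation:
Step 0: 01111
Step 1: G0=NOT G4=NOT 1=0 G1=NOT G1=NOT 1=0 G2=(1+1>=2)=1 G3=(1+1>=2)=1 G4=(1+1>=1)=1 -> 00111
Step 2: G0=NOT G4=NOT 1=0 G1=NOT G1=NOT 0=1 G2=(1+1>=2)=1 G3=(1+1>=2)=1 G4=(1+1>=1)=1 -> 01111
State from step 2 equals state from step 0 -> cycle length 2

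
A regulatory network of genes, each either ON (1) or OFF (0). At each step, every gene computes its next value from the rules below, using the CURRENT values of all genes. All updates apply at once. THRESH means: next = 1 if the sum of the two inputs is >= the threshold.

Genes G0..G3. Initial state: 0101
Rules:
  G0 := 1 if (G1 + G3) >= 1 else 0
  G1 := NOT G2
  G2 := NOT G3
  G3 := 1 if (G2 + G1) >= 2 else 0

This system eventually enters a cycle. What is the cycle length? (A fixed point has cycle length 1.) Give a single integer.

Step 0: 0101
Step 1: G0=(1+1>=1)=1 G1=NOT G2=NOT 0=1 G2=NOT G3=NOT 1=0 G3=(0+1>=2)=0 -> 1100
Step 2: G0=(1+0>=1)=1 G1=NOT G2=NOT 0=1 G2=NOT G3=NOT 0=1 G3=(0+1>=2)=0 -> 1110
Step 3: G0=(1+0>=1)=1 G1=NOT G2=NOT 1=0 G2=NOT G3=NOT 0=1 G3=(1+1>=2)=1 -> 1011
Step 4: G0=(0+1>=1)=1 G1=NOT G2=NOT 1=0 G2=NOT G3=NOT 1=0 G3=(1+0>=2)=0 -> 1000
Step 5: G0=(0+0>=1)=0 G1=NOT G2=NOT 0=1 G2=NOT G3=NOT 0=1 G3=(0+0>=2)=0 -> 0110
Step 6: G0=(1+0>=1)=1 G1=NOT G2=NOT 1=0 G2=NOT G3=NOT 0=1 G3=(1+1>=2)=1 -> 1011
State from step 6 equals state from step 3 -> cycle length 3

Answer: 3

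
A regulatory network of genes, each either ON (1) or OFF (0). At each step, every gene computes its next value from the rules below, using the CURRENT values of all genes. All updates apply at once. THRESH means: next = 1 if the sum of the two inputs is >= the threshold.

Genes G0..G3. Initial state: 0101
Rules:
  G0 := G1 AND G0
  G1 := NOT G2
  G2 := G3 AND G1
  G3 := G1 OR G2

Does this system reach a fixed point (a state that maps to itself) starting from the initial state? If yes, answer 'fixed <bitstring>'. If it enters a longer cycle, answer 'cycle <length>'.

Step 0: 0101
Step 1: G0=G1&G0=1&0=0 G1=NOT G2=NOT 0=1 G2=G3&G1=1&1=1 G3=G1|G2=1|0=1 -> 0111
Step 2: G0=G1&G0=1&0=0 G1=NOT G2=NOT 1=0 G2=G3&G1=1&1=1 G3=G1|G2=1|1=1 -> 0011
Step 3: G0=G1&G0=0&0=0 G1=NOT G2=NOT 1=0 G2=G3&G1=1&0=0 G3=G1|G2=0|1=1 -> 0001
Step 4: G0=G1&G0=0&0=0 G1=NOT G2=NOT 0=1 G2=G3&G1=1&0=0 G3=G1|G2=0|0=0 -> 0100
Step 5: G0=G1&G0=1&0=0 G1=NOT G2=NOT 0=1 G2=G3&G1=0&1=0 G3=G1|G2=1|0=1 -> 0101
Cycle of length 5 starting at step 0 -> no fixed point

Answer: cycle 5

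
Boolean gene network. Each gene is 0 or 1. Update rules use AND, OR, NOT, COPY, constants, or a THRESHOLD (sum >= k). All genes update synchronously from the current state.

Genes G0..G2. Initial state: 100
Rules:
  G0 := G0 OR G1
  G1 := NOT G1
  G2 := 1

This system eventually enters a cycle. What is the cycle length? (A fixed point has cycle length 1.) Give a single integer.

Answer: 2

Derivation:
Step 0: 100
Step 1: G0=G0|G1=1|0=1 G1=NOT G1=NOT 0=1 G2=1(const) -> 111
Step 2: G0=G0|G1=1|1=1 G1=NOT G1=NOT 1=0 G2=1(const) -> 101
Step 3: G0=G0|G1=1|0=1 G1=NOT G1=NOT 0=1 G2=1(const) -> 111
State from step 3 equals state from step 1 -> cycle length 2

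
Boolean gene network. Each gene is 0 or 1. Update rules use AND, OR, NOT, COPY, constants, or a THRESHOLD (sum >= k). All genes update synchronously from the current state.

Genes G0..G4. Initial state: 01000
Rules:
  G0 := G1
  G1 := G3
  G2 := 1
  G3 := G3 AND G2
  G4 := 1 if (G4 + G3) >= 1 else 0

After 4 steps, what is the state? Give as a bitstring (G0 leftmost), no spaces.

Step 1: G0=G1=1 G1=G3=0 G2=1(const) G3=G3&G2=0&0=0 G4=(0+0>=1)=0 -> 10100
Step 2: G0=G1=0 G1=G3=0 G2=1(const) G3=G3&G2=0&1=0 G4=(0+0>=1)=0 -> 00100
Step 3: G0=G1=0 G1=G3=0 G2=1(const) G3=G3&G2=0&1=0 G4=(0+0>=1)=0 -> 00100
Step 4: G0=G1=0 G1=G3=0 G2=1(const) G3=G3&G2=0&1=0 G4=(0+0>=1)=0 -> 00100

00100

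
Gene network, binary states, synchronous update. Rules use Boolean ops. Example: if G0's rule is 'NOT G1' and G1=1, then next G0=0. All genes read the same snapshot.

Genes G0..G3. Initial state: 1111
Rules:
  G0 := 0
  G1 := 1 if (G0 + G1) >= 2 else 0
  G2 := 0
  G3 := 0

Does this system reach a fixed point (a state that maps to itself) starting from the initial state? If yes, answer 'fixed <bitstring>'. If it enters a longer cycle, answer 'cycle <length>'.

Answer: fixed 0000

Derivation:
Step 0: 1111
Step 1: G0=0(const) G1=(1+1>=2)=1 G2=0(const) G3=0(const) -> 0100
Step 2: G0=0(const) G1=(0+1>=2)=0 G2=0(const) G3=0(const) -> 0000
Step 3: G0=0(const) G1=(0+0>=2)=0 G2=0(const) G3=0(const) -> 0000
Fixed point reached at step 2: 0000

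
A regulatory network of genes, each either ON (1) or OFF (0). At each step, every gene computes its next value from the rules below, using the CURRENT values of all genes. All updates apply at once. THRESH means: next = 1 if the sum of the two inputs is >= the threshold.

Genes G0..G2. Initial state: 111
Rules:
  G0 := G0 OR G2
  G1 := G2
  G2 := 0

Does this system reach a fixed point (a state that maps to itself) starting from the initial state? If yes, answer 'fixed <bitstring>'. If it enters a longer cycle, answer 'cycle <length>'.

Step 0: 111
Step 1: G0=G0|G2=1|1=1 G1=G2=1 G2=0(const) -> 110
Step 2: G0=G0|G2=1|0=1 G1=G2=0 G2=0(const) -> 100
Step 3: G0=G0|G2=1|0=1 G1=G2=0 G2=0(const) -> 100
Fixed point reached at step 2: 100

Answer: fixed 100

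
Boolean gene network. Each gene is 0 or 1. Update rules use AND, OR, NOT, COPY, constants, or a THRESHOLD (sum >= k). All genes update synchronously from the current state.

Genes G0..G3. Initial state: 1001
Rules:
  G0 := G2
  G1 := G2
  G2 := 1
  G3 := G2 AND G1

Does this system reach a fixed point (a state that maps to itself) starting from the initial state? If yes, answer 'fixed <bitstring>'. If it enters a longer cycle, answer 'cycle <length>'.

Step 0: 1001
Step 1: G0=G2=0 G1=G2=0 G2=1(const) G3=G2&G1=0&0=0 -> 0010
Step 2: G0=G2=1 G1=G2=1 G2=1(const) G3=G2&G1=1&0=0 -> 1110
Step 3: G0=G2=1 G1=G2=1 G2=1(const) G3=G2&G1=1&1=1 -> 1111
Step 4: G0=G2=1 G1=G2=1 G2=1(const) G3=G2&G1=1&1=1 -> 1111
Fixed point reached at step 3: 1111

Answer: fixed 1111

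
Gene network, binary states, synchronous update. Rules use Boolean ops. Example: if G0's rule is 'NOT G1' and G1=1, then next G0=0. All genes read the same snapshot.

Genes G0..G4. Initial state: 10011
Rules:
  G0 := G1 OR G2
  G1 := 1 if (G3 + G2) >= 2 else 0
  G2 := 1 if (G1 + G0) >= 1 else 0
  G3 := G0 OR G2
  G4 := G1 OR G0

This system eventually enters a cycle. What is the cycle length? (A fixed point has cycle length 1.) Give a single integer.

Step 0: 10011
Step 1: G0=G1|G2=0|0=0 G1=(1+0>=2)=0 G2=(0+1>=1)=1 G3=G0|G2=1|0=1 G4=G1|G0=0|1=1 -> 00111
Step 2: G0=G1|G2=0|1=1 G1=(1+1>=2)=1 G2=(0+0>=1)=0 G3=G0|G2=0|1=1 G4=G1|G0=0|0=0 -> 11010
Step 3: G0=G1|G2=1|0=1 G1=(1+0>=2)=0 G2=(1+1>=1)=1 G3=G0|G2=1|0=1 G4=G1|G0=1|1=1 -> 10111
Step 4: G0=G1|G2=0|1=1 G1=(1+1>=2)=1 G2=(0+1>=1)=1 G3=G0|G2=1|1=1 G4=G1|G0=0|1=1 -> 11111
Step 5: G0=G1|G2=1|1=1 G1=(1+1>=2)=1 G2=(1+1>=1)=1 G3=G0|G2=1|1=1 G4=G1|G0=1|1=1 -> 11111
State from step 5 equals state from step 4 -> cycle length 1

Answer: 1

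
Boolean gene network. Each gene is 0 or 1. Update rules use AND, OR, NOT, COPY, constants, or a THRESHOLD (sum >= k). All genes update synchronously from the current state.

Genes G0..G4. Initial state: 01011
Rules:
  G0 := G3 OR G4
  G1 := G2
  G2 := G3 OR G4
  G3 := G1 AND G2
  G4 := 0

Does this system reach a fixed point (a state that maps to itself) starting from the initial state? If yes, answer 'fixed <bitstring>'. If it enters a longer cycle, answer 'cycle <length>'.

Step 0: 01011
Step 1: G0=G3|G4=1|1=1 G1=G2=0 G2=G3|G4=1|1=1 G3=G1&G2=1&0=0 G4=0(const) -> 10100
Step 2: G0=G3|G4=0|0=0 G1=G2=1 G2=G3|G4=0|0=0 G3=G1&G2=0&1=0 G4=0(const) -> 01000
Step 3: G0=G3|G4=0|0=0 G1=G2=0 G2=G3|G4=0|0=0 G3=G1&G2=1&0=0 G4=0(const) -> 00000
Step 4: G0=G3|G4=0|0=0 G1=G2=0 G2=G3|G4=0|0=0 G3=G1&G2=0&0=0 G4=0(const) -> 00000
Fixed point reached at step 3: 00000

Answer: fixed 00000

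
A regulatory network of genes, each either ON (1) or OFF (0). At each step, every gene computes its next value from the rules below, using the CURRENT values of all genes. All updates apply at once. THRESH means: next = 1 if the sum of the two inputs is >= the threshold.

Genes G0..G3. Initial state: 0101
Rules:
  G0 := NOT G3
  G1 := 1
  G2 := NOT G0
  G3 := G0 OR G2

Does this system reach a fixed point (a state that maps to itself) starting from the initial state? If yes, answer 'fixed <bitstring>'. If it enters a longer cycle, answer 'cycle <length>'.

Step 0: 0101
Step 1: G0=NOT G3=NOT 1=0 G1=1(const) G2=NOT G0=NOT 0=1 G3=G0|G2=0|0=0 -> 0110
Step 2: G0=NOT G3=NOT 0=1 G1=1(const) G2=NOT G0=NOT 0=1 G3=G0|G2=0|1=1 -> 1111
Step 3: G0=NOT G3=NOT 1=0 G1=1(const) G2=NOT G0=NOT 1=0 G3=G0|G2=1|1=1 -> 0101
Cycle of length 3 starting at step 0 -> no fixed point

Answer: cycle 3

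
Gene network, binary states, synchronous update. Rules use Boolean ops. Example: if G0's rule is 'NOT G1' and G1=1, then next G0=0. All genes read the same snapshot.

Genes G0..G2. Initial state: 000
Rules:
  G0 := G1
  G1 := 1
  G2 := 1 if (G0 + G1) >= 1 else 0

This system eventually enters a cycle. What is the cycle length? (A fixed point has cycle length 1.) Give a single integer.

Answer: 1

Derivation:
Step 0: 000
Step 1: G0=G1=0 G1=1(const) G2=(0+0>=1)=0 -> 010
Step 2: G0=G1=1 G1=1(const) G2=(0+1>=1)=1 -> 111
Step 3: G0=G1=1 G1=1(const) G2=(1+1>=1)=1 -> 111
State from step 3 equals state from step 2 -> cycle length 1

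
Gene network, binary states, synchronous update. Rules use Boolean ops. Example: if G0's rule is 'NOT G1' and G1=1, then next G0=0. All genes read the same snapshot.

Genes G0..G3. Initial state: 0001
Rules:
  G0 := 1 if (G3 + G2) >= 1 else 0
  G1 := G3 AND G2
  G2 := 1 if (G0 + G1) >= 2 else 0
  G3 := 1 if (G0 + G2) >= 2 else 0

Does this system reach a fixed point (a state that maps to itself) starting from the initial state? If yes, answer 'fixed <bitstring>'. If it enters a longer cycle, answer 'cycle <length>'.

Answer: fixed 0000

Derivation:
Step 0: 0001
Step 1: G0=(1+0>=1)=1 G1=G3&G2=1&0=0 G2=(0+0>=2)=0 G3=(0+0>=2)=0 -> 1000
Step 2: G0=(0+0>=1)=0 G1=G3&G2=0&0=0 G2=(1+0>=2)=0 G3=(1+0>=2)=0 -> 0000
Step 3: G0=(0+0>=1)=0 G1=G3&G2=0&0=0 G2=(0+0>=2)=0 G3=(0+0>=2)=0 -> 0000
Fixed point reached at step 2: 0000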